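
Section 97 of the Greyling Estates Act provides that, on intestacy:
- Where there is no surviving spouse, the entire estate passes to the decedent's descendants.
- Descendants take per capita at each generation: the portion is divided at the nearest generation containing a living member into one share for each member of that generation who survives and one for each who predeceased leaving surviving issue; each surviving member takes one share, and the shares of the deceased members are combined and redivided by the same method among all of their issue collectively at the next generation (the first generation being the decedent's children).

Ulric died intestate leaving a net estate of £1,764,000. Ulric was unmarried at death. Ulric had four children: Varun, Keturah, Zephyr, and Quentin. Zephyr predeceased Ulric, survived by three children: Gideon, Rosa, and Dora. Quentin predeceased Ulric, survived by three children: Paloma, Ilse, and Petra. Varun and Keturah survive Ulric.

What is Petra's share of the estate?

The entire £1,764,000 passes to the descendants.
That amount (£1,764,000) is divided at the children's generation into 4 shares of £441,000. Varun and Keturah each take £441,000. The 2 shares of the deceased (Zephyr and Quentin) are combined into a pool of £882,000.
That pool (£882,000) is divided at the grandchildren's generation equally among Gideon, Rosa, Dora, Paloma, Ilse, and Petra: £147,000 each.

Petra receives £147,000.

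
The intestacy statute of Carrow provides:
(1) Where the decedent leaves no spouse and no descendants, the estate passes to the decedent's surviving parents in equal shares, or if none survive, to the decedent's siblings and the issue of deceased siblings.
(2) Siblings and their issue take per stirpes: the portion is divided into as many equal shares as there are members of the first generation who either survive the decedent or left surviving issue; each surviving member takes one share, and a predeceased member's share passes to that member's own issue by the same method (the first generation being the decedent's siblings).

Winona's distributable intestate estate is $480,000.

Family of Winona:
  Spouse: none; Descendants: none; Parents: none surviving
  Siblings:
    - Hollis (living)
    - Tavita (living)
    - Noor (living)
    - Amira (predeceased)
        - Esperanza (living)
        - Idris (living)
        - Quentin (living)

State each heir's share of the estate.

Hollis: $120,000; Tavita: $120,000; Noor: $120,000; Esperanza: $40,000; Idris: $40,000; Quentin: $40,000

The entire $480,000 passes to the siblings and their issue.
That amount ($480,000) is divided into 4 shares of $120,000: Hollis, Tavita, and Noor each take $120,000; Amira's $120,000 share passes to Amira's issue.
Amira's share ($120,000) is divided into 3 shares of $40,000: Esperanza, Idris, and Quentin each take $40,000.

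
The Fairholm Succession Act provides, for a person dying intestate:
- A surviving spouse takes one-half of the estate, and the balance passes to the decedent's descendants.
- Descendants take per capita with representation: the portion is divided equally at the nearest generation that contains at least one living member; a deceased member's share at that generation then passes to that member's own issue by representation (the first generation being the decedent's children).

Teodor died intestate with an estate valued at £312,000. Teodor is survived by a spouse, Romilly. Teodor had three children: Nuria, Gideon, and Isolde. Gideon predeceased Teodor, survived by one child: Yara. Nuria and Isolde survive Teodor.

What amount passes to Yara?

Yara receives £52,000.

Romilly takes one-half of £312,000 = £156,000. The remaining £156,000 passes to the descendants.
The descendants' portion (£156,000) is divided into 3 shares of £52,000: Nuria and Isolde each take £52,000; Gideon's £52,000 share passes to Gideon's issue.
Gideon's share (£52,000) passes entirely to Yara.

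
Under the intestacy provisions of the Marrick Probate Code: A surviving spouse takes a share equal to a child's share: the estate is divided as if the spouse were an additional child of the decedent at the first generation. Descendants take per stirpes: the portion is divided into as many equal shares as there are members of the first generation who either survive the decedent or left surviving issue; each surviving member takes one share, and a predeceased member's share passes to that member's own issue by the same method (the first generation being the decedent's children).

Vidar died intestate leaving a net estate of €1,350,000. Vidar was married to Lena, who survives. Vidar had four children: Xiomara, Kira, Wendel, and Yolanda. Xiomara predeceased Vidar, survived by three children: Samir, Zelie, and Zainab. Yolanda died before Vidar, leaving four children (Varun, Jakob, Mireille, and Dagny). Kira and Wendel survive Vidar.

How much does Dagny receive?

Dagny receives €67,500.

The spouse counts as an additional share at the children's level, so there are 5 primary shares of €270,000. Lena takes one such share (€270,000).
The children's combined portion (€1,080,000) is divided into 4 shares of €270,000: Kira and Wendel each take €270,000; Xiomara's €270,000 share passes to Xiomara's issue; Yolanda's €270,000 share passes to Yolanda's issue.
Xiomara's share (€270,000) is divided into 3 shares of €90,000: Samir, Zelie, and Zainab each take €90,000.
Yolanda's share (€270,000) is divided into 4 shares of €67,500: Varun, Jakob, Mireille, and Dagny each take €67,500.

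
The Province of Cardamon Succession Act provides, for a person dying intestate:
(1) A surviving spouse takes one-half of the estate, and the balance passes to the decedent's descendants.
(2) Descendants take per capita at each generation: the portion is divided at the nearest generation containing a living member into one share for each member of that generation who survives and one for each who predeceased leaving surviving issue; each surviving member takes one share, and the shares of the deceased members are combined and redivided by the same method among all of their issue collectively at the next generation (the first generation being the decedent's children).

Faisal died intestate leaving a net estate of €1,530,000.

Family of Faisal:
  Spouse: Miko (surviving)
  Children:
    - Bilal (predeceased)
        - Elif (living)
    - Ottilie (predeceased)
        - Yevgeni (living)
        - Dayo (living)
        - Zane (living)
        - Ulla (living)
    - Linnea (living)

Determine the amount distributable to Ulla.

Ulla receives €102,000.

Miko takes one-half of €1,530,000 = €765,000. The remaining €765,000 passes to the descendants.
The descendants' portion (€765,000) is divided at the children's generation into 3 shares of €255,000. Linnea takes €255,000. The 2 shares of the deceased (Bilal and Ottilie) are combined into a pool of €510,000.
That pool (€510,000) is divided at the grandchildren's generation equally among Elif, Yevgeni, Dayo, Zane, and Ulla: €102,000 each.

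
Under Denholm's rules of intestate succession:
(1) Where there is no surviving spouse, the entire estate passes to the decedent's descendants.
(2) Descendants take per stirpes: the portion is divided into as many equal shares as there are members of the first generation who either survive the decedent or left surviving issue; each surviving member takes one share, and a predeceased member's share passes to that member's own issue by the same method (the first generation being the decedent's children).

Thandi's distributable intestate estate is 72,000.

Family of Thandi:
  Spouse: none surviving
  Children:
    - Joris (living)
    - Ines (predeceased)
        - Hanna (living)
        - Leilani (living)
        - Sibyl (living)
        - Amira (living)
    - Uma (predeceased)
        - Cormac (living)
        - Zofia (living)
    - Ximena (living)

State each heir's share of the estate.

Joris: 18,000; Hanna: 4,500; Leilani: 4,500; Sibyl: 4,500; Amira: 4,500; Cormac: 9,000; Zofia: 9,000; Ximena: 18,000

The entire 72,000 passes to the descendants.
That amount (72,000) is divided into 4 shares of 18,000: Joris and Ximena each take 18,000; Ines's 18,000 share passes to Ines's issue; Uma's 18,000 share passes to Uma's issue.
Ines's share (18,000) is divided into 4 shares of 4,500: Hanna, Leilani, Sibyl, and Amira each take 4,500.
Uma's share (18,000) is divided into 2 shares of 9,000: Cormac and Zofia each take 9,000.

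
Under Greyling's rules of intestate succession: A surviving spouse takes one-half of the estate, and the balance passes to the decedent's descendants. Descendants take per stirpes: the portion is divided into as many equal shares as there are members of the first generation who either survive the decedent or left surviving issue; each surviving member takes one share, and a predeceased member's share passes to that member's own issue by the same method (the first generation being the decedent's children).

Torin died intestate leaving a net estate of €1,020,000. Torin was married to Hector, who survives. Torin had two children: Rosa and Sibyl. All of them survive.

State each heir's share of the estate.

Hector: €510,000; Rosa: €255,000; Sibyl: €255,000

Hector takes one-half of €1,020,000 = €510,000. The remaining €510,000 passes to the descendants.
The descendants' portion (€510,000) is divided into 2 shares of €255,000: Rosa and Sibyl each take €255,000.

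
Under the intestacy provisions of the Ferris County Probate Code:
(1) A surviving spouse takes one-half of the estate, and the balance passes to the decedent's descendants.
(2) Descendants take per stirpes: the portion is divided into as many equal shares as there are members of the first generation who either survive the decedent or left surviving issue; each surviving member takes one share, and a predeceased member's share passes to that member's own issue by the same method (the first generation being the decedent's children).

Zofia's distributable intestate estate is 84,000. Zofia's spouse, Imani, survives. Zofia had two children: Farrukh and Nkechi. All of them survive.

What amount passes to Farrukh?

Farrukh receives 21,000.

Imani takes one-half of 84,000 = 42,000. The remaining 42,000 passes to the descendants.
The descendants' portion (42,000) is divided into 2 shares of 21,000: Farrukh and Nkechi each take 21,000.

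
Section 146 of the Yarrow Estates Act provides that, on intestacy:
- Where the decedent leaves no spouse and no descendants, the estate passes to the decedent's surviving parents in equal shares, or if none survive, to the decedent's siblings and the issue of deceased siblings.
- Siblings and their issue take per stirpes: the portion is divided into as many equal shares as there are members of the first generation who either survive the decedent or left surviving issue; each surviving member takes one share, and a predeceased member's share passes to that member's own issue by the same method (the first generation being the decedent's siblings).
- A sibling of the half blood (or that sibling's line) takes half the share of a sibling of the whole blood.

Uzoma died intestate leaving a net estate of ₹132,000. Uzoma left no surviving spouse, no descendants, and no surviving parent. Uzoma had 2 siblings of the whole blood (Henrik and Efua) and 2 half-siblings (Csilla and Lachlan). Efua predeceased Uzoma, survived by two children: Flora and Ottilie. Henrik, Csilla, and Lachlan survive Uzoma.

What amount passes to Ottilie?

Ottilie receives ₹22,000.

The entire ₹132,000 passes to the siblings and their issue.
Counting each half-blood sibling's line as half a unit, there are 3 units in ₹132,000, so one unit is ₹44,000. Whole-blood lines (Henrik and Efua) take ₹44,000 each; half-blood lines (Csilla and Lachlan) take ₹22,000 each.
Efua's share (₹44,000) is divided into 2 shares of ₹22,000: Flora and Ottilie each take ₹22,000.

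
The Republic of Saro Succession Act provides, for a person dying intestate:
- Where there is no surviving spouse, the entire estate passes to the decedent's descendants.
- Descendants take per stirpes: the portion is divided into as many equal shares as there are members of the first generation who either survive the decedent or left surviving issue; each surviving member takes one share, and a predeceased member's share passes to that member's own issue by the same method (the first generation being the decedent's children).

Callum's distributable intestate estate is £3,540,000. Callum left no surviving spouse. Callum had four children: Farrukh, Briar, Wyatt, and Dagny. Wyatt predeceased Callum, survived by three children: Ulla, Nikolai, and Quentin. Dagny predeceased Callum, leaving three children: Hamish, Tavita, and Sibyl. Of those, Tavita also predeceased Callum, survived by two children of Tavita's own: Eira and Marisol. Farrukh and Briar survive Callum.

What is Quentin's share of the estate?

Quentin receives £295,000.

The entire £3,540,000 passes to the descendants.
That amount (£3,540,000) is divided into 4 shares of £885,000: Farrukh and Briar each take £885,000; Wyatt's £885,000 share passes to Wyatt's issue; Dagny's £885,000 share passes to Dagny's issue.
Wyatt's share (£885,000) is divided into 3 shares of £295,000: Ulla, Nikolai, and Quentin each take £295,000.
Dagny's share (£885,000) is divided into 3 shares of £295,000: Hamish and Sibyl each take £295,000; Tavita's £295,000 share passes to Tavita's issue.
Tavita's share (£295,000) is divided into 2 shares of £147,500: Eira and Marisol each take £147,500.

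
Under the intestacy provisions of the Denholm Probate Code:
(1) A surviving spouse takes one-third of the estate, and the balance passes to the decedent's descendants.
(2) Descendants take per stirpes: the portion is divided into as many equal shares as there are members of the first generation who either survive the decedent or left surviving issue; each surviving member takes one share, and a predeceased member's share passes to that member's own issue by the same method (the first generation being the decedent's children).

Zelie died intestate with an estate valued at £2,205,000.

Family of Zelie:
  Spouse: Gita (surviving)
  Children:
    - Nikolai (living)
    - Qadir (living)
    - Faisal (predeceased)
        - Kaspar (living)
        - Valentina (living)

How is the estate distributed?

Gita: £735,000; Nikolai: £490,000; Qadir: £490,000; Kaspar: £245,000; Valentina: £245,000

Gita takes one-third of £2,205,000 = £735,000. The remaining £1,470,000 passes to the descendants.
The descendants' portion (£1,470,000) is divided into 3 shares of £490,000: Nikolai and Qadir each take £490,000; Faisal's £490,000 share passes to Faisal's issue.
Faisal's share (£490,000) is divided into 2 shares of £245,000: Kaspar and Valentina each take £245,000.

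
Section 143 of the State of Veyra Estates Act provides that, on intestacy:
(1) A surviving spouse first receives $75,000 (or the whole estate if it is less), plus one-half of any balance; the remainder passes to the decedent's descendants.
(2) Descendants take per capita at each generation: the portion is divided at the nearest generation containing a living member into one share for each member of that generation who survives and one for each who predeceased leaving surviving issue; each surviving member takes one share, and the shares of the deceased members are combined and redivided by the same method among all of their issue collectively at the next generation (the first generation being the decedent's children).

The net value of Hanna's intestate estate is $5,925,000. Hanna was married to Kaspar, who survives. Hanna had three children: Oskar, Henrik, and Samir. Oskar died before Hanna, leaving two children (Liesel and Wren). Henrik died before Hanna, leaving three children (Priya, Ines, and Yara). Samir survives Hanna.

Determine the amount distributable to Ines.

Ines receives $390,000.

Kaspar first takes $75,000, leaving a balance of $5,850,000. Kaspar then takes one-half of the balance ($2,925,000), for a total of $3,000,000. The remaining $2,925,000 passes to the descendants.
The descendants' portion ($2,925,000) is divided at the children's generation into 3 shares of $975,000. Samir takes $975,000. The 2 shares of the deceased (Oskar and Henrik) are combined into a pool of $1,950,000.
That pool ($1,950,000) is divided at the grandchildren's generation equally among Liesel, Wren, Priya, Ines, and Yara: $390,000 each.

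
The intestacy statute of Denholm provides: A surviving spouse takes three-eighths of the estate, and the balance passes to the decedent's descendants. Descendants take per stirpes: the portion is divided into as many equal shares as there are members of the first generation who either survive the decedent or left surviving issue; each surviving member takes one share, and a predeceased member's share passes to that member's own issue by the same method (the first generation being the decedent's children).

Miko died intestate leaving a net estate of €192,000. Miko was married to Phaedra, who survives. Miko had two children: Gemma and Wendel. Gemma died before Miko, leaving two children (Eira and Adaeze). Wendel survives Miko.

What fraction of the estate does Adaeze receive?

Adaeze receives 5/32 of the estate.

Phaedra takes three-eighths of €192,000 = €72,000. The remaining €120,000 passes to the descendants.
The descendants' portion (€120,000) is divided into 2 shares of €60,000: Wendel takes €60,000; Gemma's €60,000 share passes to Gemma's issue.
Gemma's share (€60,000) is divided into 2 shares of €30,000: Eira and Adaeze each take €30,000.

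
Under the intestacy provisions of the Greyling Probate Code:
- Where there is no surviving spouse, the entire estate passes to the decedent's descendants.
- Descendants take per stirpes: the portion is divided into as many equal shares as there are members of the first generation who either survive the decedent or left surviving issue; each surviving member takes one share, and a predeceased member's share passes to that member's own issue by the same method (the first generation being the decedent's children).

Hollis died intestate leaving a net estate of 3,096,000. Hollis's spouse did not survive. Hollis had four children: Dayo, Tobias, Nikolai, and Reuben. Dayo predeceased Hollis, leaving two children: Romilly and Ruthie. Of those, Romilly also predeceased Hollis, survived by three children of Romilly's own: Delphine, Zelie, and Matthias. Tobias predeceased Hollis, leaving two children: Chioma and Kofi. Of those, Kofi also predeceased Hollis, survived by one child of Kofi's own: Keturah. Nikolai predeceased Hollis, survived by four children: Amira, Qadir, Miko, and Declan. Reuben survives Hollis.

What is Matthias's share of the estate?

The entire 3,096,000 passes to the descendants.
That amount (3,096,000) is divided into 4 shares of 774,000: Reuben takes 774,000; Dayo's 774,000 share passes to Dayo's issue; Tobias's 774,000 share passes to Tobias's issue; Nikolai's 774,000 share passes to Nikolai's issue.
Dayo's share (774,000) is divided into 2 shares of 387,000: Ruthie takes 387,000; Romilly's 387,000 share passes to Romilly's issue.
Romilly's share (387,000) is divided into 3 shares of 129,000: Delphine, Zelie, and Matthias each take 129,000.
Tobias's share (774,000) is divided into 2 shares of 387,000: Chioma takes 387,000; Kofi's 387,000 share passes to Kofi's issue.
Kofi's share (387,000) passes entirely to Keturah.
Nikolai's share (774,000) is divided into 4 shares of 193,500: Amira, Qadir, Miko, and Declan each take 193,500.

Matthias receives 129,000.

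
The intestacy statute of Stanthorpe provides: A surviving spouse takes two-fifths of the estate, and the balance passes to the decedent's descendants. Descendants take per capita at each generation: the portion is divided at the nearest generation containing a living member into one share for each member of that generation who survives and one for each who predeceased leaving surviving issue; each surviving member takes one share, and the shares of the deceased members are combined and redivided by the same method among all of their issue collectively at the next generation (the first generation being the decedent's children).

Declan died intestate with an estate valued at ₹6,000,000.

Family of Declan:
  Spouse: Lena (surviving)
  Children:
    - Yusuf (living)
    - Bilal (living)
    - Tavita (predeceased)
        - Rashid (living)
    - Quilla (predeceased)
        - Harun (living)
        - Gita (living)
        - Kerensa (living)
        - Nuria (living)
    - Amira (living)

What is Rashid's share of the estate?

Lena takes two-fifths of ₹6,000,000 = ₹2,400,000. The remaining ₹3,600,000 passes to the descendants.
The descendants' portion (₹3,600,000) is divided at the children's generation into 5 shares of ₹720,000. Yusuf, Bilal, and Amira each take ₹720,000. The 2 shares of the deceased (Tavita and Quilla) are combined into a pool of ₹1,440,000.
That pool (₹1,440,000) is divided at the grandchildren's generation equally among Rashid, Harun, Gita, Kerensa, and Nuria: ₹288,000 each.

Rashid receives ₹288,000.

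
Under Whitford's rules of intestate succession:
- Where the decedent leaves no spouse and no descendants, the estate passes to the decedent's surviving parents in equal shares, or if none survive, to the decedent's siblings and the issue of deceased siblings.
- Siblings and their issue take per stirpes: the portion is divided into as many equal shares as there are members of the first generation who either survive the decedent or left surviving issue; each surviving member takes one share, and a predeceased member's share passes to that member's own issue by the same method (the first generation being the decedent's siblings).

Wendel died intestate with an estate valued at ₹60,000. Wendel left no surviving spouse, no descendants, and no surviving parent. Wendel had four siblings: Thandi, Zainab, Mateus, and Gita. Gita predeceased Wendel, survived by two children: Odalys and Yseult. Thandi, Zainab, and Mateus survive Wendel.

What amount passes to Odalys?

The entire ₹60,000 passes to the siblings and their issue.
That amount (₹60,000) is divided into 4 shares of ₹15,000: Thandi, Zainab, and Mateus each take ₹15,000; Gita's ₹15,000 share passes to Gita's issue.
Gita's share (₹15,000) is divided into 2 shares of ₹7,500: Odalys and Yseult each take ₹7,500.

Odalys receives ₹7,500.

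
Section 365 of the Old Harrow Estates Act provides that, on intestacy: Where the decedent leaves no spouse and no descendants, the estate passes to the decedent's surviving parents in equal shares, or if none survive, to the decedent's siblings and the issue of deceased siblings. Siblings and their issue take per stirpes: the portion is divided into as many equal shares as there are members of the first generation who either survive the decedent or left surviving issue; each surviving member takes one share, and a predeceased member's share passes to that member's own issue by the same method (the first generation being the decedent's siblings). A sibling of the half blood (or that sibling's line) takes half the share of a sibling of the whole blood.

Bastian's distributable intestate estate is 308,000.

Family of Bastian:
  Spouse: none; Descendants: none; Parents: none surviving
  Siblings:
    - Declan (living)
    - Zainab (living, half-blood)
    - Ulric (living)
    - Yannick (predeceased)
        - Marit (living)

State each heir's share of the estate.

Declan: 88,000; Zainab: 44,000; Ulric: 88,000; Marit: 88,000

The entire 308,000 passes to the siblings and their issue.
Counting each half-blood sibling's line as half a unit, there are 7/2 units in 308,000, so one unit is 88,000. Whole-blood lines (Declan, Ulric, and Yannick) take 88,000 each; half-blood lines (Zainab) take 44,000 each.
Yannick's share (88,000) passes entirely to Marit.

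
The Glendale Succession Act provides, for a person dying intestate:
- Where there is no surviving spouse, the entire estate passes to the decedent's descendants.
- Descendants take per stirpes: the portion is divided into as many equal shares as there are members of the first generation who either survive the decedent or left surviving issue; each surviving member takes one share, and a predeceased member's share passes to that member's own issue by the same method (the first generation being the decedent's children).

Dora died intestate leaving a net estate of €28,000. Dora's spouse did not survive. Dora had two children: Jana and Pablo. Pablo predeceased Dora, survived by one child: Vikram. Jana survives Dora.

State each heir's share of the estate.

The entire €28,000 passes to the descendants.
That amount (€28,000) is divided into 2 shares of €14,000: Jana takes €14,000; Pablo's €14,000 share passes to Pablo's issue.
Pablo's share (€14,000) passes entirely to Vikram.

Jana: €14,000; Vikram: €14,000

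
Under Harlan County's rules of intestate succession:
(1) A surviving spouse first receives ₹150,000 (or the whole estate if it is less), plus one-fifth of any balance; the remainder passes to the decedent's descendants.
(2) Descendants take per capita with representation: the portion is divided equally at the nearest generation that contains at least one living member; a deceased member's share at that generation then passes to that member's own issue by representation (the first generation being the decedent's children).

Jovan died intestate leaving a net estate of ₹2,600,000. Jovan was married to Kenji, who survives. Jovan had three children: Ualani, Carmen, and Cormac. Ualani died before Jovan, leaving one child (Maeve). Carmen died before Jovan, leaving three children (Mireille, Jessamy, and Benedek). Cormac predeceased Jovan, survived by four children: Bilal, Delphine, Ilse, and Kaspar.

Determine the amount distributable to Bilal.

Bilal receives ₹245,000.

Kenji first takes ₹150,000, leaving a balance of ₹2,450,000. Kenji then takes one-fifth of the balance (₹490,000), for a total of ₹640,000. The remaining ₹1,960,000 passes to the descendants.
No child survives, so the initial division is made at the grandchildren's generation.
The descendants' portion (₹1,960,000) is divided into 8 shares of ₹245,000: Maeve, Mireille, Jessamy, Benedek, Bilal, Delphine, Ilse, and Kaspar each take ₹245,000.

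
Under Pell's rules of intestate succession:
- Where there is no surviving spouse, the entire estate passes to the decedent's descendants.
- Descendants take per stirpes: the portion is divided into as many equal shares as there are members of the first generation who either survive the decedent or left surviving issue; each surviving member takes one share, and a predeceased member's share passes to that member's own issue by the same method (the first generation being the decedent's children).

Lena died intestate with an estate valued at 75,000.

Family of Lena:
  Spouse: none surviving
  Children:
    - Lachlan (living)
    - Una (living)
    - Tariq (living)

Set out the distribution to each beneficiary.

The entire 75,000 passes to the descendants.
That amount (75,000) is divided into 3 shares of 25,000: Lachlan, Una, and Tariq each take 25,000.

Lachlan: 25,000; Una: 25,000; Tariq: 25,000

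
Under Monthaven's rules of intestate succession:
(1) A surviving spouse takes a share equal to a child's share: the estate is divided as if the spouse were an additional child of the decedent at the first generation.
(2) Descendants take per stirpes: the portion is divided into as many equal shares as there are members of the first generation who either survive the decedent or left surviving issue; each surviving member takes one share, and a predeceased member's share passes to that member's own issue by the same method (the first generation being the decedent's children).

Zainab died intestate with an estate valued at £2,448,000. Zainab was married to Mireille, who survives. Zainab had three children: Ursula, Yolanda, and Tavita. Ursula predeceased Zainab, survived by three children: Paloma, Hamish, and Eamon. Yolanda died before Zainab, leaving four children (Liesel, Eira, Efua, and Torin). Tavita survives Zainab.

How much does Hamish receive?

Hamish receives £204,000.

The spouse counts as an additional share at the children's level, so there are 4 primary shares of £612,000. Mireille takes one such share (£612,000).
The children's combined portion (£1,836,000) is divided into 3 shares of £612,000: Tavita takes £612,000; Ursula's £612,000 share passes to Ursula's issue; Yolanda's £612,000 share passes to Yolanda's issue.
Ursula's share (£612,000) is divided into 3 shares of £204,000: Paloma, Hamish, and Eamon each take £204,000.
Yolanda's share (£612,000) is divided into 4 shares of £153,000: Liesel, Eira, Efua, and Torin each take £153,000.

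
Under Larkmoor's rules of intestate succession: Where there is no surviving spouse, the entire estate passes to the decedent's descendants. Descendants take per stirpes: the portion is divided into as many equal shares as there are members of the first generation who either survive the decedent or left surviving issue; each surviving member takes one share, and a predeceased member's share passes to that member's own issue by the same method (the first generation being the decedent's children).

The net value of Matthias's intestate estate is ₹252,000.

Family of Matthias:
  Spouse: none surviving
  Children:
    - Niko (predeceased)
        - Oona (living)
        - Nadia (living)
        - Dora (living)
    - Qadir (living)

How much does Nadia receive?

The entire ₹252,000 passes to the descendants.
That amount (₹252,000) is divided into 2 shares of ₹126,000: Qadir takes ₹126,000; Niko's ₹126,000 share passes to Niko's issue.
Niko's share (₹126,000) is divided into 3 shares of ₹42,000: Oona, Nadia, and Dora each take ₹42,000.

Nadia receives ₹42,000.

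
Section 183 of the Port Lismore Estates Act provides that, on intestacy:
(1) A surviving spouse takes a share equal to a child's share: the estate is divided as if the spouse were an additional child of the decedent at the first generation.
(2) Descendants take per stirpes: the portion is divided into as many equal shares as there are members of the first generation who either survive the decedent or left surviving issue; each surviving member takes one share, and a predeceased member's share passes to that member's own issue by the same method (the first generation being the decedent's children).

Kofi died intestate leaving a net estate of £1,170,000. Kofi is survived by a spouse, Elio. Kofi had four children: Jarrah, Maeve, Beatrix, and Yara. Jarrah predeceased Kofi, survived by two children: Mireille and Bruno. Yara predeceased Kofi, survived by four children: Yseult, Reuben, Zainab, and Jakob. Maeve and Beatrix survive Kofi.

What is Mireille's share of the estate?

The spouse counts as an additional share at the children's level, so there are 5 primary shares of £234,000. Elio takes one such share (£234,000).
The children's combined portion (£936,000) is divided into 4 shares of £234,000: Maeve and Beatrix each take £234,000; Jarrah's £234,000 share passes to Jarrah's issue; Yara's £234,000 share passes to Yara's issue.
Jarrah's share (£234,000) is divided into 2 shares of £117,000: Mireille and Bruno each take £117,000.
Yara's share (£234,000) is divided into 4 shares of £58,500: Yseult, Reuben, Zainab, and Jakob each take £58,500.

Mireille receives £117,000.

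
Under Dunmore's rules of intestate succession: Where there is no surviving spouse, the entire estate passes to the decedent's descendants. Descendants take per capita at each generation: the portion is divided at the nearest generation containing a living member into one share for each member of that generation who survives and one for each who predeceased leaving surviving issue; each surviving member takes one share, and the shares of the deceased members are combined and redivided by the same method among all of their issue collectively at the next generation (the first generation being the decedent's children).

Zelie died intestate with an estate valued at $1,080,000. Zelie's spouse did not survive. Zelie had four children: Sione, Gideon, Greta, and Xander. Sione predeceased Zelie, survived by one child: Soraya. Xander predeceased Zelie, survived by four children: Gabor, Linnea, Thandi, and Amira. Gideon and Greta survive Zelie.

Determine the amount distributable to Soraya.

The entire $1,080,000 passes to the descendants.
That amount ($1,080,000) is divided at the children's generation into 4 shares of $270,000. Gideon and Greta each take $270,000. The 2 shares of the deceased (Sione and Xander) are combined into a pool of $540,000.
That pool ($540,000) is divided at the grandchildren's generation equally among Soraya, Gabor, Linnea, Thandi, and Amira: $108,000 each.

Soraya receives $108,000.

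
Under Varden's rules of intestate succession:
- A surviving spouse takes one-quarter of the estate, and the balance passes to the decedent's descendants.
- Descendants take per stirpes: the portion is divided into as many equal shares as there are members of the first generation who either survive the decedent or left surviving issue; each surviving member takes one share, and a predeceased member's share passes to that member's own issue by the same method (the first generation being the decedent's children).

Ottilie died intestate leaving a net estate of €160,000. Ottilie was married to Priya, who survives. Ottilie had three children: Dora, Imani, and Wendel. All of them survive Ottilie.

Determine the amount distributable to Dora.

Priya takes one-quarter of €160,000 = €40,000. The remaining €120,000 passes to the descendants.
The descendants' portion (€120,000) is divided into 3 shares of €40,000: Dora, Imani, and Wendel each take €40,000.

Dora receives €40,000.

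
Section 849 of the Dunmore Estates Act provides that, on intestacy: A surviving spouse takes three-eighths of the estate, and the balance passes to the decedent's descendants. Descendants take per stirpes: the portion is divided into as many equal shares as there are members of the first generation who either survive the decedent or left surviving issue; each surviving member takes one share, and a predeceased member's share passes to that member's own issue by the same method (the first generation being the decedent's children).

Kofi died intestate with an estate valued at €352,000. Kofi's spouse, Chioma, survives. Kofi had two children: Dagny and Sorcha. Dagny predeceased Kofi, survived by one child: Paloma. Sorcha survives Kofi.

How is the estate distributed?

Chioma: €132,000; Paloma: €110,000; Sorcha: €110,000

Chioma takes three-eighths of €352,000 = €132,000. The remaining €220,000 passes to the descendants.
The descendants' portion (€220,000) is divided into 2 shares of €110,000: Sorcha takes €110,000; Dagny's €110,000 share passes to Dagny's issue.
Dagny's share (€110,000) passes entirely to Paloma.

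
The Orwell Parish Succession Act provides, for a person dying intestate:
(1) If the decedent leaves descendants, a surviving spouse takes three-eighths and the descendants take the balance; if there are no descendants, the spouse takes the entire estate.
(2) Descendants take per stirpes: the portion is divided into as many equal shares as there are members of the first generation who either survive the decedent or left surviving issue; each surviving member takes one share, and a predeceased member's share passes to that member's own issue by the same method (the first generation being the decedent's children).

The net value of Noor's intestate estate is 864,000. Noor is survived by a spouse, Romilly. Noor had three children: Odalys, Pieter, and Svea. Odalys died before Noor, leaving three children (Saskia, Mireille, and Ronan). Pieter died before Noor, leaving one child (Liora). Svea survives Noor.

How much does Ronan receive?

Romilly takes three-eighths of 864,000 = 324,000. The remaining 540,000 passes to the descendants.
The descendants' portion (540,000) is divided into 3 shares of 180,000: Svea takes 180,000; Odalys's 180,000 share passes to Odalys's issue; Pieter's 180,000 share passes to Pieter's issue.
Odalys's share (180,000) is divided into 3 shares of 60,000: Saskia, Mireille, and Ronan each take 60,000.
Pieter's share (180,000) passes entirely to Liora.

Ronan receives 60,000.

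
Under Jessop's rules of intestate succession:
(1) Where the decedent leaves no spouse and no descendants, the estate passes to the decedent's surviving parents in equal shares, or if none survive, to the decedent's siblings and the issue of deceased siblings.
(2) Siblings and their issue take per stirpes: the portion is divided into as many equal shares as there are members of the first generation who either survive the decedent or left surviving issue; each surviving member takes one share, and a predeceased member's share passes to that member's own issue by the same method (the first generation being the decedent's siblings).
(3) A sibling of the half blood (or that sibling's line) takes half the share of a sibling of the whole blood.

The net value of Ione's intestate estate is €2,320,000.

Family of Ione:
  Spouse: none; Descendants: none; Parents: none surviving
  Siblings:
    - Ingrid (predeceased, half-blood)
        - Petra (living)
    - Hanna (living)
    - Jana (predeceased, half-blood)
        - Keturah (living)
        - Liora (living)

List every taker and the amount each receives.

The entire €2,320,000 passes to the siblings and their issue.
Counting each half-blood sibling's line as half a unit, there are 2 units in €2,320,000, so one unit is €1,160,000. Whole-blood lines (Hanna) take €1,160,000 each; half-blood lines (Ingrid and Jana) take €580,000 each.
Ingrid's share (€580,000) passes entirely to Petra.
Jana's share (€580,000) is divided into 2 shares of €290,000: Keturah and Liora each take €290,000.

Petra: €580,000; Hanna: €1,160,000; Keturah: €290,000; Liora: €290,000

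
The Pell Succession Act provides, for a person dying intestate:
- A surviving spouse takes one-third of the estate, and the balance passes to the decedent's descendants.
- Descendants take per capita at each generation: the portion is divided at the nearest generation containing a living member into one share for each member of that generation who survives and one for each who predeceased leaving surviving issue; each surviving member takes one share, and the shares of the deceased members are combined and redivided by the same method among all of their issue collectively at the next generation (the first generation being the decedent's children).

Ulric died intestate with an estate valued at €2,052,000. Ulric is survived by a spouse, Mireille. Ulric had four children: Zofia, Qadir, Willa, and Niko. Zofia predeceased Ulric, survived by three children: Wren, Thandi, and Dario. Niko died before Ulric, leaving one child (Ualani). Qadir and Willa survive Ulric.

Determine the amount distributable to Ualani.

Mireille takes one-third of €2,052,000 = €684,000. The remaining €1,368,000 passes to the descendants.
The descendants' portion (€1,368,000) is divided at the children's generation into 4 shares of €342,000. Qadir and Willa each take €342,000. The 2 shares of the deceased (Zofia and Niko) are combined into a pool of €684,000.
That pool (€684,000) is divided at the grandchildren's generation equally among Wren, Thandi, Dario, and Ualani: €171,000 each.

Ualani receives €171,000.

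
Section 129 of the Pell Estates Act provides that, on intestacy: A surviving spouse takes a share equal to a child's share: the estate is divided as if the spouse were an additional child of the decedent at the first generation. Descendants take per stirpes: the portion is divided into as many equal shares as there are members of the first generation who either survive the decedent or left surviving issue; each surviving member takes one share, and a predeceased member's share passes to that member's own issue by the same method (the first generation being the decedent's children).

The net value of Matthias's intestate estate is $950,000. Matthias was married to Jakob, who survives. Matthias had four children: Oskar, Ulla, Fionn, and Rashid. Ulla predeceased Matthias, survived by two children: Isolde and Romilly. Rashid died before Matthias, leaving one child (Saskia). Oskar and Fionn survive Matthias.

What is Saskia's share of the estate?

The spouse counts as an additional share at the children's level, so there are 5 primary shares of $190,000. Jakob takes one such share ($190,000).
The children's combined portion ($760,000) is divided into 4 shares of $190,000: Oskar and Fionn each take $190,000; Ulla's $190,000 share passes to Ulla's issue; Rashid's $190,000 share passes to Rashid's issue.
Ulla's share ($190,000) is divided into 2 shares of $95,000: Isolde and Romilly each take $95,000.
Rashid's share ($190,000) passes entirely to Saskia.

Saskia receives $190,000.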